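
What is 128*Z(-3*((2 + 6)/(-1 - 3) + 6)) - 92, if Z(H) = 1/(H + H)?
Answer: -292/3 ≈ -97.333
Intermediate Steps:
Z(H) = 1/(2*H)
128*Z(-3*((2 + 6)/(-1 - 3) + 6)) - 92 = 128*(1/(2*((-3*((2 + 6)/(-1 - 3) + 6))))) - 92 = 128*(1/(2*((-3*(8/(-4) + 6))))) - 92 = 128*(1/(2*((-3*(8*(-¼) + 6))))) - 92 = 128*(1/(2*((-3*(-2 + 6))))) - 92 = 128*(1/(2*((-3*4)))) - 92 = 128*((½)/(-12)) - 92 = 128*((½)*(-1/12)) - 92 = 128*(-1/24) - 92 = -16/3 - 92 = -292/3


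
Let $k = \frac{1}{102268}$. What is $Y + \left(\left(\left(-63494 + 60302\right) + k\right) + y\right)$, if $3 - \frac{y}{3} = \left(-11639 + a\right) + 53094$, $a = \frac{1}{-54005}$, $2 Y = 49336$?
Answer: $- \frac{568204525658391}{5522983340} \approx -1.0288 \cdot 10^{5}$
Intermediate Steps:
$Y = 24668$ ($Y = \frac{1}{2} \cdot 49336 = 24668$)
$k = \frac{1}{102268} \approx 9.7782 \cdot 10^{-6}$
$a = - \frac{1}{54005} \approx -1.8517 \cdot 10^{-5}$
$y = - \frac{6715845777}{54005}$ ($y = 9 - 3 \left(\left(-11639 - \frac{1}{54005}\right) + 53094\right) = 9 - 3 \left(- \frac{628564196}{54005} + 53094\right) = 9 - \frac{6716331822}{54005} = - \frac{6715845777}{54005} \approx -1.2436 \cdot 10^{5}$)
$Y + \left(\left(\left(-63494 + 60302\right) + k\right) + y\right) = 24668 + \left(\left(\left(-63494 + 60302\right) + \frac{1}{102268}\right) - \frac{6715845777}{54005}\right) = 24668 + \left(\left(-3192 + \frac{1}{102268}\right) - \frac{6715845777}{54005}\right) = 24668 - \frac{704445478689511}{5522983340} = - \frac{568204525658391}{5522983340}$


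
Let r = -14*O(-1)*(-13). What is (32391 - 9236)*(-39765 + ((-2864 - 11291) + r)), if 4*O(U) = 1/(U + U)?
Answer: -4996177505/4 ≈ -1.2490e+9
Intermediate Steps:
O(U) = 1/(8*U) (O(U) = 1/(4*(U + U)) = 1/(4*((2*U))) = (1/(2*U))/4 = 1/(8*U))
r = -91/4 (r = -7/(4*(-1))*(-13) = -7*(-1)/4*(-13) = -14*(-⅛)*(-13) = (7/4)*(-13) = -91/4 ≈ -22.750)
(32391 - 9236)*(-39765 + ((-2864 - 11291) + r)) = (32391 - 9236)*(-39765 + ((-2864 - 11291) - 91/4)) = 23155*(-39765 + (-14155 - 91/4)) = 23155*(-39765 - 56711/4) = 23155*(-215771/4) = -4996177505/4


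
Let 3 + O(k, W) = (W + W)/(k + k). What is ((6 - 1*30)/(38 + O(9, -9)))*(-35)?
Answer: 420/17 ≈ 24.706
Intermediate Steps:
O(k, W) = -3 + W/k (O(k, W) = -3 + (W + W)/(k + k) = -3 + (2*W)/((2*k)) = -3 + (2*W)*(1/(2*k)) = -3 + W/k)
((6 - 1*30)/(38 + O(9, -9)))*(-35) = ((6 - 1*30)/(38 + (-3 - 9/9)))*(-35) = ((6 - 30)/(38 + (-3 - 9*⅑)))*(-35) = -24/(38 + (-3 - 1))*(-35) = -24/(38 - 4)*(-35) = -24/34*(-35) = -24*1/34*(-35) = -12/17*(-35) = 420/17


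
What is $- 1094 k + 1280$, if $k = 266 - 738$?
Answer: $517648$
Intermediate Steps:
$k = -472$ ($k = 266 - 738 = -472$)
$- 1094 k + 1280 = \left(-1094\right) \left(-472\right) + 1280 = 516368 + 1280 = 517648$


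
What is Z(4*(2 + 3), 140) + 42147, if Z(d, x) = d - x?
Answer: 42027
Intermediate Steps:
Z(4*(2 + 3), 140) + 42147 = (4*(2 + 3) - 1*140) + 42147 = (4*5 - 140) + 42147 = (20 - 140) + 42147 = -120 + 42147 = 42027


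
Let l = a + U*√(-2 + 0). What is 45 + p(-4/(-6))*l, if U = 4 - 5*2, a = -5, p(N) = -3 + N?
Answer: 170/3 + 14*I*√2 ≈ 56.667 + 19.799*I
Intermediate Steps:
U = -6 (U = 4 - 10 = -6)
l = -5 - 6*I*√2 (l = -5 - 6*√(-2 + 0) = -5 - 6*I*√2 ≈ -5.0 - 8.4853*I)
45 + p(-4/(-6))*l = 45 + (-3 - 4/(-6))*(-5 - 6*I*√2) = 45 + (-3 - 4*(-⅙))*(-5 - 6*I*√2) = 45 + (-3 + ⅔)*(-5 - 6*I*√2) = 45 - 7*(-5 - 6*I*√2)/3 = 45 + (35/3 + 14*I*√2) = 170/3 + 14*I*√2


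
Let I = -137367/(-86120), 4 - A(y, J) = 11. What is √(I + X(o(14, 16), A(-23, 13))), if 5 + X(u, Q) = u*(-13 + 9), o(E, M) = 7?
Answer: I*√58229887290/43060 ≈ 5.604*I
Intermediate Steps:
A(y, J) = -7 (A(y, J) = 4 - 1*11 = 4 - 11 = -7)
I = 137367/86120 (I = -137367*(-1/86120) = 137367/86120 ≈ 1.5951)
X(u, Q) = -5 - 4*u (X(u, Q) = -5 + u*(-13 + 9) = -5 + u*(-4) = -5 - 4*u)
√(I + X(o(14, 16), A(-23, 13))) = √(137367/86120 + (-5 - 4*7)) = √(137367/86120 + (-5 - 28)) = √(137367/86120 - 33) = √(-2704593/86120) = I*√58229887290/43060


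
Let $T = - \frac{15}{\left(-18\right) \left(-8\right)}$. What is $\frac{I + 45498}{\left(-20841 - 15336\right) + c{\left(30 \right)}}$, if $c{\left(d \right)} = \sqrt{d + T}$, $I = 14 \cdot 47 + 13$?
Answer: $- \frac{80172283824}{62821214357} - \frac{184676 \sqrt{4305}}{62821214357} \approx -1.2764$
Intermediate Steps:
$I = 671$ ($I = 658 + 13 = 671$)
$T = - \frac{5}{48}$ ($T = - \frac{15}{144} = \left(-15\right) \frac{1}{144} = - \frac{5}{48} \approx -0.10417$)
$c{\left(d \right)} = \sqrt{- \frac{5}{48} + d}$ ($c{\left(d \right)} = \sqrt{d - \frac{5}{48}} = \sqrt{- \frac{5}{48} + d}$)
$\frac{I + 45498}{\left(-20841 - 15336\right) + c{\left(30 \right)}} = \frac{671 + 45498}{\left(-20841 - 15336\right) + \frac{\sqrt{-15 + 144 \cdot 30}}{12}} = \frac{46169}{\left(-20841 - 15336\right) + \frac{\sqrt{-15 + 4320}}{12}} = \frac{46169}{-36177 + \frac{\sqrt{4305}}{12}}$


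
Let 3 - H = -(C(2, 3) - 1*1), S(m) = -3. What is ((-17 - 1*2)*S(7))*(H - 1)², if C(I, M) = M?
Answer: 912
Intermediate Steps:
H = 5 (H = 3 - (-1)*(3 - 1*1) = 3 - (-1)*(3 - 1) = 3 - (-1)*2 = 3 - 1*(-2) = 3 + 2 = 5)
((-17 - 1*2)*S(7))*(H - 1)² = ((-17 - 1*2)*(-3))*(5 - 1)² = ((-17 - 2)*(-3))*4² = -19*(-3)*16 = 57*16 = 912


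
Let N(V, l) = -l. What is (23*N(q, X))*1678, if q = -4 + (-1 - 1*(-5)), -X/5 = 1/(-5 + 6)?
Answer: 192970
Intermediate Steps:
X = -5 (X = -5/(-5 + 6) = -5/1 = -5*1 = -5)
q = 0 (q = -4 + (-1 + 5) = -4 + 4 = 0)
(23*N(q, X))*1678 = (23*(-1*(-5)))*1678 = (23*5)*1678 = 115*1678 = 192970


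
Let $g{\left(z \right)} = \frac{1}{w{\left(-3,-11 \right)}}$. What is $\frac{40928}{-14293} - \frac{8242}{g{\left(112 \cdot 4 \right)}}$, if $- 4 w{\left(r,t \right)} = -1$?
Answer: $- \frac{58983309}{28586} \approx -2063.4$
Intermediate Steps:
$w{\left(r,t \right)} = \frac{1}{4}$ ($w{\left(r,t \right)} = \left(- \frac{1}{4}\right) \left(-1\right) = \frac{1}{4}$)
$g{\left(z \right)} = 4$ ($g{\left(z \right)} = \frac{1}{\frac{1}{4}} = 4$)
$\frac{40928}{-14293} - \frac{8242}{g{\left(112 \cdot 4 \right)}} = \frac{40928}{-14293} - \frac{8242}{4} = 40928 \left(- \frac{1}{14293}\right) - \frac{4121}{2} = - \frac{40928}{14293} - \frac{4121}{2} = - \frac{58983309}{28586}$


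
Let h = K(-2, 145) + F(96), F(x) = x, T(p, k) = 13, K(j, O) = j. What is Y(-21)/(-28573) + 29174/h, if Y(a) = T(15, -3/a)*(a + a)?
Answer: 416820013/1342931 ≈ 310.38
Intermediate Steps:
Y(a) = 26*a (Y(a) = 13*(a + a) = 13*(2*a) = 26*a)
h = 94 (h = -2 + 96 = 94)
Y(-21)/(-28573) + 29174/h = (26*(-21))/(-28573) + 29174/94 = -546*(-1/28573) + 29174*(1/94) = 546/28573 + 14587/47 = 416820013/1342931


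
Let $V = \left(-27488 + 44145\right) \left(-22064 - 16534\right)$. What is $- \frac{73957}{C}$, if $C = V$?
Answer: $\frac{73957}{642926886} \approx 0.00011503$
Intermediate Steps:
$V = -642926886$ ($V = 16657 \left(-38598\right) = -642926886$)
$C = -642926886$
$- \frac{73957}{C} = - \frac{73957}{-642926886} = \left(-73957\right) \left(- \frac{1}{642926886}\right) = \frac{73957}{642926886}$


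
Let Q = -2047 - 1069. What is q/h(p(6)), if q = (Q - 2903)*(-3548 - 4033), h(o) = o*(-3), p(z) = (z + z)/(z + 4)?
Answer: -76050065/6 ≈ -1.2675e+7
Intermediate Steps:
p(z) = 2*z/(4 + z) (p(z) = (2*z)/(4 + z) = 2*z/(4 + z))
Q = -3116
h(o) = -3*o
q = 45630039 (q = (-3116 - 2903)*(-3548 - 4033) = -6019*(-7581) = 45630039)
q/h(p(6)) = 45630039/((-6*6/(4 + 6))) = 45630039/((-6*6/10)) = 45630039/((-3*6/5)) = 45630039/(-18/5) = 45630039*(-5/18) = -76050065/6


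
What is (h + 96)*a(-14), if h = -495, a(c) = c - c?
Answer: 0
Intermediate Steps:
a(c) = 0
(h + 96)*a(-14) = (-495 + 96)*0 = -399*0 = 0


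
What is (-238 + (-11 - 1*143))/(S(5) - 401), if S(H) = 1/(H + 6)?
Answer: 44/45 ≈ 0.97778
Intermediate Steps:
S(H) = 1/(6 + H)
(-238 + (-11 - 1*143))/(S(5) - 401) = (-238 + (-11 - 1*143))/(1/(6 + 5) - 401) = (-238 + (-11 - 143))/(1/11 - 401) = (-238 - 154)/(1/11 - 401) = -392/(-4410/11) = -392*(-11/4410) = 44/45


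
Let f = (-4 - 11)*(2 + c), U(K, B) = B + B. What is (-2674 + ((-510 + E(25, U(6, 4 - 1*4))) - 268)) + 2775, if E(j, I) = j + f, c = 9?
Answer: -817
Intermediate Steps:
U(K, B) = 2*B
f = -165 (f = (-4 - 11)*(2 + 9) = -15*11 = -165)
E(j, I) = -165 + j (E(j, I) = j - 165 = -165 + j)
(-2674 + ((-510 + E(25, U(6, 4 - 1*4))) - 268)) + 2775 = (-2674 + ((-510 + (-165 + 25)) - 268)) + 2775 = (-2674 + ((-510 - 140) - 268)) + 2775 = (-2674 + (-650 - 268)) + 2775 = (-2674 - 918) + 2775 = -3592 + 2775 = -817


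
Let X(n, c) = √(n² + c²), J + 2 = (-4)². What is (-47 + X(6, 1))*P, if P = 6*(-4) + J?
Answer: 470 - 10*√37 ≈ 409.17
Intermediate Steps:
J = 14 (J = -2 + (-4)² = -2 + 16 = 14)
P = -10 (P = 6*(-4) + 14 = -24 + 14 = -10)
X(n, c) = √(c² + n²)
(-47 + X(6, 1))*P = (-47 + √(1² + 6²))*(-10) = (-47 + √(1 + 36))*(-10) = (-47 + √37)*(-10) = 470 - 10*√37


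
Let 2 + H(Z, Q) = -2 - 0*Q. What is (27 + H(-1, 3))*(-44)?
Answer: -1012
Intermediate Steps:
H(Z, Q) = -4 (H(Z, Q) = -2 + (-2 - 0*Q) = -2 + (-2 - 1*0) = -2 + (-2 + 0) = -2 - 2 = -4)
(27 + H(-1, 3))*(-44) = (27 - 4)*(-44) = 23*(-44) = -1012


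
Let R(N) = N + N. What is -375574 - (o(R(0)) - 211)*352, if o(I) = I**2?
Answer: -301302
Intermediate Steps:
R(N) = 2*N
-375574 - (o(R(0)) - 211)*352 = -375574 - ((2*0)**2 - 211)*352 = -375574 - (0**2 - 211)*352 = -375574 - (0 - 211)*352 = -375574 - (-211)*352 = -375574 - 1*(-74272) = -375574 + 74272 = -301302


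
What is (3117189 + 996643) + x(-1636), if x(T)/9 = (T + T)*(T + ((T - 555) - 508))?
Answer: 131770912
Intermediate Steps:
x(T) = 18*T*(-1063 + 2*T) (x(T) = 9*((T + T)*(T + ((T - 555) - 508))) = 9*((2*T)*(T + ((-555 + T) - 508))) = 9*((2*T)*(T + (-1063 + T))) = 9*((2*T)*(-1063 + 2*T)) = 9*(2*T*(-1063 + 2*T)) = 18*T*(-1063 + 2*T))
(3117189 + 996643) + x(-1636) = (3117189 + 996643) + 18*(-1636)*(-1063 + 2*(-1636)) = 4113832 + 18*(-1636)*(-1063 - 3272) = 4113832 + 18*(-1636)*(-4335) = 4113832 + 127657080 = 131770912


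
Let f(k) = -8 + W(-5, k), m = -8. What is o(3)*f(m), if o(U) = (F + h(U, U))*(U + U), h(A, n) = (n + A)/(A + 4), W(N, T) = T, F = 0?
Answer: -576/7 ≈ -82.286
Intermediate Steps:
h(A, n) = (A + n)/(4 + A)
o(U) = 4*U**2/(4 + U) (o(U) = (0 + (U + U)/(4 + U))*(U + U) = (0 + (2*U)/(4 + U))*(2*U) = (0 + 2*U/(4 + U))*(2*U) = (2*U/(4 + U))*(2*U) = 4*U**2/(4 + U))
f(k) = -8 + k
o(3)*f(m) = (4*3**2/(4 + 3))*(-8 - 8) = (4*9/7)*(-16) = (4*9*(1/7))*(-16) = (36/7)*(-16) = -576/7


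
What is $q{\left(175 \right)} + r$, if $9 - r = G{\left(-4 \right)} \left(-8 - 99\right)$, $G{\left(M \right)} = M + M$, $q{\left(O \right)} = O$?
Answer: $-672$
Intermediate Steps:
$G{\left(M \right)} = 2 M$
$r = -847$ ($r = 9 - 2 \left(-4\right) \left(-8 - 99\right) = 9 - \left(-8\right) \left(-107\right) = 9 - 856 = -847$)
$q{\left(175 \right)} + r = 175 - 847 = -672$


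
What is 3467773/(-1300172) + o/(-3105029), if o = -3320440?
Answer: -6450392614737/4037071764988 ≈ -1.5978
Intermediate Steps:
3467773/(-1300172) + o/(-3105029) = 3467773/(-1300172) - 3320440/(-3105029) = 3467773*(-1/1300172) - 3320440*(-1/3105029) = -3467773/1300172 + 3320440/3105029 = -6450392614737/4037071764988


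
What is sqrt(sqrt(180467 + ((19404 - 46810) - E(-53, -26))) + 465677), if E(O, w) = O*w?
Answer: sqrt(465677 + sqrt(151683)) ≈ 682.69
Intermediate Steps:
sqrt(sqrt(180467 + ((19404 - 46810) - E(-53, -26))) + 465677) = sqrt(sqrt(180467 + ((19404 - 46810) - (-53)*(-26))) + 465677) = sqrt(sqrt(180467 + (-27406 - 1*1378)) + 465677) = sqrt(sqrt(180467 + (-27406 - 1378)) + 465677) = sqrt(sqrt(180467 - 28784) + 465677) = sqrt(sqrt(151683) + 465677) = sqrt(465677 + sqrt(151683))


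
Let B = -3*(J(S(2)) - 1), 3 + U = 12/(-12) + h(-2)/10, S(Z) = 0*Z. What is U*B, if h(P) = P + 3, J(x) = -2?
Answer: -351/10 ≈ -35.100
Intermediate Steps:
S(Z) = 0
h(P) = 3 + P
U = -39/10 (U = -3 + (12/(-12) + (3 - 2)/10) = -3 + (12*(-1/12) + 1*(1/10)) = -3 + (-1 + 1/10) = -3 - 9/10 = -39/10 ≈ -3.9000)
B = 9 (B = -3*(-2 - 1) = -3*(-3) = 9)
U*B = -39/10*9 = -351/10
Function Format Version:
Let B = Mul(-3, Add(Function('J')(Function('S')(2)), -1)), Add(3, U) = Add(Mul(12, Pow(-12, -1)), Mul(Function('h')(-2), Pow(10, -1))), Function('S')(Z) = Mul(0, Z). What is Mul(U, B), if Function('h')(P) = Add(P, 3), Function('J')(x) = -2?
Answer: Rational(-351, 10) ≈ -35.100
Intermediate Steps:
Function('S')(Z) = 0
Function('h')(P) = Add(3, P)
U = Rational(-39, 10) (U = Add(-3, Add(Mul(12, Pow(-12, -1)), Mul(Add(3, -2), Pow(10, -1)))) = Add(-3, Add(Mul(12, Rational(-1, 12)), Mul(1, Rational(1, 10)))) = Add(-3, Add(-1, Rational(1, 10))) = Add(-3, Rational(-9, 10)) = Rational(-39, 10) ≈ -3.9000)
B = 9 (B = Mul(-3, Add(-2, -1)) = Mul(-3, -3) = 9)
Mul(U, B) = Mul(Rational(-39, 10), 9) = Rational(-351, 10)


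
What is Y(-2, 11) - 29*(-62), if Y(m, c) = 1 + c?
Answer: 1810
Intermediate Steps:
Y(-2, 11) - 29*(-62) = (1 + 11) - 29*(-62) = 12 + 1798 = 1810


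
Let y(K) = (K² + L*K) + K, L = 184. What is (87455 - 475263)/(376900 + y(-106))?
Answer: -193904/184263 ≈ -1.0523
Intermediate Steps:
y(K) = K² + 185*K (y(K) = (K² + 184*K) + K = K² + 185*K)
(87455 - 475263)/(376900 + y(-106)) = (87455 - 475263)/(376900 - 106*(185 - 106)) = -387808/(376900 - 106*79) = -387808/(376900 - 8374) = -387808/368526 = -387808*1/368526 = -193904/184263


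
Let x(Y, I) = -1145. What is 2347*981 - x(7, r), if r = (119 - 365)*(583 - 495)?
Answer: 2303552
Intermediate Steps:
r = -21648 (r = -246*88 = -21648)
2347*981 - x(7, r) = 2347*981 - 1*(-1145) = 2302407 + 1145 = 2303552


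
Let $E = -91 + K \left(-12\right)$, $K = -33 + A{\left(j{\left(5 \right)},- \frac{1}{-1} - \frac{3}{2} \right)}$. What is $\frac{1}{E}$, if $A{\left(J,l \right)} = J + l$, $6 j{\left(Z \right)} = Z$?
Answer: $\frac{1}{301} \approx 0.0033223$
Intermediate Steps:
$j{\left(Z \right)} = \frac{Z}{6}$
$K = - \frac{98}{3}$ ($K = -33 + \left(\frac{1}{6} \cdot 5 - \left(-1 + \frac{3}{2}\right)\right) = -33 + \left(\frac{5}{6} - \frac{1}{2}\right) = -33 + \frac{1}{3} = - \frac{98}{3} \approx -32.667$)
$E = 301$ ($E = -91 - -392 = -91 + 392 = 301$)
$\frac{1}{E} = \frac{1}{301}$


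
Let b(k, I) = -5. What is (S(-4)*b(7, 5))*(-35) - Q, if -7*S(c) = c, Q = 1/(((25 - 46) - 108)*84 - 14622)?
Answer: 2545801/25458 ≈ 100.00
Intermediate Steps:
Q = -1/25458 (Q = 1/((-21 - 108)*84 - 14622) = 1/(-129*84 - 14622) = 1/(-10836 - 14622) = 1/(-25458) = -1/25458 ≈ -3.9280e-5)
S(c) = -c/7
(S(-4)*b(7, 5))*(-35) - Q = (-⅐*(-4)*(-5))*(-35) - 1*(-1/25458) = ((4/7)*(-5))*(-35) + 1/25458 = -20/7*(-35) + 1/25458 = 100 + 1/25458 = 2545801/25458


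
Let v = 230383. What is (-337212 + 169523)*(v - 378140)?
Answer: 24777223573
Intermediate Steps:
(-337212 + 169523)*(v - 378140) = (-337212 + 169523)*(230383 - 378140) = -167689*(-147757) = 24777223573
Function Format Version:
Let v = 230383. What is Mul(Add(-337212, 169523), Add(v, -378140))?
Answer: 24777223573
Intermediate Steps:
Mul(Add(-337212, 169523), Add(v, -378140)) = Mul(Add(-337212, 169523), Add(230383, -378140)) = Mul(-167689, -147757) = 24777223573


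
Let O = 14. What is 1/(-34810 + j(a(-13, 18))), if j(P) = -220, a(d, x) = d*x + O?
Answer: -1/35030 ≈ -2.8547e-5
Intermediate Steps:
a(d, x) = 14 + d*x (a(d, x) = d*x + 14 = 14 + d*x)
1/(-34810 + j(a(-13, 18))) = 1/(-34810 - 220) = 1/(-35030) = -1/35030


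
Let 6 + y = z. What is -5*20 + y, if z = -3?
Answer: -109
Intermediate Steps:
y = -9 (y = -6 - 3 = -9)
-5*20 + y = -5*20 - 9 = -100 - 9 = -109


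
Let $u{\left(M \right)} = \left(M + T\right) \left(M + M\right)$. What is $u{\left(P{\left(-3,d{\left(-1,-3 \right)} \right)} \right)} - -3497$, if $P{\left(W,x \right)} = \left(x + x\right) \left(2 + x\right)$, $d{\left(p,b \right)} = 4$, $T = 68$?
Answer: $14633$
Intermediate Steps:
$P{\left(W,x \right)} = 2 x \left(2 + x\right)$
$u{\left(M \right)} = 2 M \left(68 + M\right)$ ($u{\left(M \right)} = \left(M + 68\right) \left(M + M\right) = \left(68 + M\right) 2 M = 2 M \left(68 + M\right)$)
$u{\left(P{\left(-3,d{\left(-1,-3 \right)} \right)} \right)} - -3497 = 2 \cdot 2 \cdot 4 \left(2 + 4\right) \left(68 + 2 \cdot 4 \left(2 + 4\right)\right) - -3497 = 2 \cdot 2 \cdot 4 \cdot 6 \left(68 + 2 \cdot 4 \cdot 6\right) + 3497 = 2 \cdot 48 \left(68 + 48\right) + 3497 = 2 \cdot 48 \cdot 116 + 3497 = 11136 + 3497 = 14633$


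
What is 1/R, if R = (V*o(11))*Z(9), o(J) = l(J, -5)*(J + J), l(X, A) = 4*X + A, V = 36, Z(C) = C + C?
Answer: 1/555984 ≈ 1.7986e-6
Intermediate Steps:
Z(C) = 2*C
l(X, A) = A + 4*X
o(J) = 2*J*(-5 + 4*J) (o(J) = (-5 + 4*J)*(J + J) = (-5 + 4*J)*(2*J) = 2*J*(-5 + 4*J))
R = 555984 (R = (36*(2*11*(-5 + 4*11)))*(2*9) = (36*(2*11*(-5 + 44)))*18 = (36*(2*11*39))*18 = (36*858)*18 = 30888*18 = 555984)
1/R = 1/555984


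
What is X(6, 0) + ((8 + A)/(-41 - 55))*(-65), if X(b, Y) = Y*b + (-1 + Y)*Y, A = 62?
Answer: 2275/48 ≈ 47.396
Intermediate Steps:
X(b, Y) = Y*b + Y*(-1 + Y)
X(6, 0) + ((8 + A)/(-41 - 55))*(-65) = 0*(-1 + 0 + 6) + ((8 + 62)/(-41 - 55))*(-65) = 0*5 + (70/(-96))*(-65) = 0 + (70*(-1/96))*(-65) = 0 - 35/48*(-65) = 0 + 2275/48 = 2275/48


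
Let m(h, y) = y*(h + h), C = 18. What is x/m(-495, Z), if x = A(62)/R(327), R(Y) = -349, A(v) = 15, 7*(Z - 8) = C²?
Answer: 7/8752920 ≈ 7.9973e-7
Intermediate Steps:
Z = 380/7 (Z = 8 + (⅐)*18² = 8 + (⅐)*324 = 8 + 324/7 = 380/7 ≈ 54.286)
m(h, y) = 2*h*y (m(h, y) = y*(2*h) = 2*h*y)
x = -15/349 (x = 15/(-349) = 15*(-1/349) = -15/349 ≈ -0.042980)
x/m(-495, Z) = -15/(349*(2*(-495)*(380/7))) = -15/(349*(-376200/7)) = -15/349*(-7/376200) = 7/8752920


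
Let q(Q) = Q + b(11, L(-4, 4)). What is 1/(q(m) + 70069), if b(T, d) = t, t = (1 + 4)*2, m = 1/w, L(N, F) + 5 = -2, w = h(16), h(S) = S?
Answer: 16/1121265 ≈ 1.4270e-5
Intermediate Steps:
w = 16
L(N, F) = -7 (L(N, F) = -5 - 2 = -7)
m = 1/16 ≈ 0.062500
t = 10 (t = 5*2 = 10)
b(T, d) = 10
q(Q) = 10 + Q (q(Q) = Q + 10 = 10 + Q)
1/(q(m) + 70069) = 1/((10 + 1/16) + 70069) = 1/(161/16 + 70069) = 1/(1121265/16) = 16/1121265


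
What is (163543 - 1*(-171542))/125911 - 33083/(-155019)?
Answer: 56110055228/19518597309 ≈ 2.8747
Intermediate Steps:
(163543 - 1*(-171542))/125911 - 33083/(-155019) = (163543 + 171542)*(1/125911) - 33083*(-1/155019) = 335085*(1/125911) + 33083/155019 = 335085/125911 + 33083/155019 = 56110055228/19518597309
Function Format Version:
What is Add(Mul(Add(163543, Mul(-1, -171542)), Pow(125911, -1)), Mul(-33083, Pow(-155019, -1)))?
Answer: Rational(56110055228, 19518597309) ≈ 2.8747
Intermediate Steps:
Add(Mul(Add(163543, Mul(-1, -171542)), Pow(125911, -1)), Mul(-33083, Pow(-155019, -1))) = Add(Mul(Add(163543, 171542), Rational(1, 125911)), Mul(-33083, Rational(-1, 155019))) = Add(Mul(335085, Rational(1, 125911)), Rational(33083, 155019)) = Add(Rational(335085, 125911), Rational(33083, 155019)) = Rational(56110055228, 19518597309)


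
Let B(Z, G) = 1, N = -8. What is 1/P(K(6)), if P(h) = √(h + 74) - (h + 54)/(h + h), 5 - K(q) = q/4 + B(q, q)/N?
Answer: 53476/97219 + 5046*√138/97219 ≈ 1.1598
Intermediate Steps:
K(q) = 41/8 - q/4 (K(q) = 5 - (q/4 + 1/(-8)) = 5 - (q*(¼) + 1*(-⅛)) = 5 - (q/4 - ⅛) = 5 - (-⅛ + q/4) = 5 + (⅛ - q/4) = 41/8 - q/4)
P(h) = √(74 + h) - (54 + h)/(2*h)
1/P(K(6)) = 1/(-½ + √(74 + (41/8 - ¼*6)) - 27/(41/8 - ¼*6)) = 1/(-½ + √(74 + (41/8 - 3/2)) - 27/(41/8 - 3/2)) = 1/(-½ + √(74 + 29/8) - 27/29/8) = 1/(-½ + √(621/8) - 27*8/29) = 1/(-½ + 3*√138/4 - 216/29) = 1/(-461/58 + 3*√138/4)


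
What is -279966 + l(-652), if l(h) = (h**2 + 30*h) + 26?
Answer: 125604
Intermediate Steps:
l(h) = 26 + h**2 + 30*h
-279966 + l(-652) = -279966 + (26 + (-652)**2 + 30*(-652)) = -279966 + (26 + 425104 - 19560) = -279966 + 405570 = 125604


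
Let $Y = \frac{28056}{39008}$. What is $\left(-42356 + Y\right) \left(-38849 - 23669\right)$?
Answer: $\frac{6455744625391}{2438} \approx 2.648 \cdot 10^{9}$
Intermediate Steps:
$Y = \frac{3507}{4876}$ ($Y = 28056 \cdot \frac{1}{39008} = \frac{3507}{4876} \approx 0.71924$)
$\left(-42356 + Y\right) \left(-38849 - 23669\right) = \left(-42356 + \frac{3507}{4876}\right) \left(-38849 - 23669\right) = \left(- \frac{206524349}{4876}\right) \left(-62518\right) = \frac{6455744625391}{2438}$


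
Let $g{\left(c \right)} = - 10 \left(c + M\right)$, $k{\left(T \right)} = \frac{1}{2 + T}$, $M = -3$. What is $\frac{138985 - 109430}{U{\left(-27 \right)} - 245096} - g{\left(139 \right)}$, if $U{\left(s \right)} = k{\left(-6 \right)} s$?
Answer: $\frac{1333167300}{980357} \approx 1359.9$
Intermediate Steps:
$U{\left(s \right)} = - \frac{s}{4}$ ($U{\left(s \right)} = \frac{s}{2 - 6} = \frac{s}{-4} = - \frac{s}{4}$)
$g{\left(c \right)} = 30 - 10 c$ ($g{\left(c \right)} = - 10 \left(c - 3\right) = - 10 \left(-3 + c\right) = 30 - 10 c$)
$\frac{138985 - 109430}{U{\left(-27 \right)} - 245096} - g{\left(139 \right)} = \frac{138985 - 109430}{\left(- \frac{1}{4}\right) \left(-27\right) - 245096} - \left(30 - 1390\right) = \frac{29555}{\frac{27}{4} - 245096} - \left(30 - 1390\right) = \frac{29555}{- \frac{980357}{4}} - -1360 = 29555 \left(- \frac{4}{980357}\right) + 1360 = - \frac{118220}{980357} + 1360 = \frac{1333167300}{980357}$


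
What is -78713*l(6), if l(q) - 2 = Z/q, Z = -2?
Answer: -393565/3 ≈ -1.3119e+5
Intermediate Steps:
l(q) = 2 - 2/q
-78713*l(6) = -78713*(2 - 2/6) = -78713*(2 - 2*⅙) = -78713*(2 - ⅓) = -78713*5/3 = -393565/3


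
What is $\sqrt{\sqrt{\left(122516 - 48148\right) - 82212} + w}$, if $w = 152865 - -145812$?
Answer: $\sqrt{298677 + 2 i \sqrt{1961}} \approx 546.51 + 0.081 i$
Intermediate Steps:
$w = 298677$ ($w = 152865 + 145812 = 298677$)
$\sqrt{\sqrt{\left(122516 - 48148\right) - 82212} + w} = \sqrt{\sqrt{\left(122516 - 48148\right) - 82212} + 298677} = \sqrt{\sqrt{74368 - 82212} + 298677} = \sqrt{\sqrt{-7844} + 298677} = \sqrt{2 i \sqrt{1961} + 298677} = \sqrt{298677 + 2 i \sqrt{1961}}$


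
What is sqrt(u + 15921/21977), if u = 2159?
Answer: 2*sqrt(260780532482)/21977 ≈ 46.473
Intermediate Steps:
sqrt(u + 15921/21977) = sqrt(2159 + 15921/21977) = sqrt(47464264/21977) = 2*sqrt(260780532482)/21977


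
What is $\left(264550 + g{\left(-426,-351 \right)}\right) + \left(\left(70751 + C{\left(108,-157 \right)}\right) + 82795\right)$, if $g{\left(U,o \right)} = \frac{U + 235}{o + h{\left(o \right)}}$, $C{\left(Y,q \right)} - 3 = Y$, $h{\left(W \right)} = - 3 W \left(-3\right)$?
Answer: $\frac{1467906761}{3510} \approx 4.1821 \cdot 10^{5}$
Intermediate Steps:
$h{\left(W \right)} = 9 W$
$C{\left(Y,q \right)} = 3 + Y$
$g{\left(U,o \right)} = \frac{235 + U}{10 o}$ ($g{\left(U,o \right)} = \frac{U + 235}{o + 9 o} = \frac{235 + U}{10 o}$)
$\left(264550 + g{\left(-426,-351 \right)}\right) + \left(\left(70751 + C{\left(108,-157 \right)}\right) + 82795\right) = \left(264550 + \frac{235 - 426}{10 \left(-351\right)}\right) + \left(\left(70751 + \left(3 + 108\right)\right) + 82795\right) = \left(264550 + \frac{1}{10} \left(- \frac{1}{351}\right) \left(-191\right)\right) + \left(\left(70751 + 111\right) + 82795\right) = \left(264550 + \frac{191}{3510}\right) + \left(70862 + 82795\right) = \frac{928570691}{3510} + 153657 = \frac{1467906761}{3510}$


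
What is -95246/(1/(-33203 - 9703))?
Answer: 4086624876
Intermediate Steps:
-95246/(1/(-33203 - 9703)) = -95246/(1/(-42906)) = -95246/(-1/42906) = -95246*(-42906) = 4086624876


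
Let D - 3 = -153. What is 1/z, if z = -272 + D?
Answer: -1/422 ≈ -0.0023697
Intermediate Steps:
D = -150 (D = 3 - 153 = -150)
z = -422 (z = -272 - 150 = -422)
1/z = 1/(-422) = -1/422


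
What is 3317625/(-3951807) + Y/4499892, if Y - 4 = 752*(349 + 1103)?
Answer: -884495376562/1481892058737 ≈ -0.59687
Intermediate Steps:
Y = 1091908 (Y = 4 + 752*(349 + 1103) = 4 + 752*1452 = 4 + 1091904 = 1091908)
3317625/(-3951807) + Y/4499892 = 3317625/(-3951807) + 1091908/4499892 = 3317625*(-1/3951807) + 1091908*(1/4499892) = -1105875/1317269 + 272977/1124973 = -884495376562/1481892058737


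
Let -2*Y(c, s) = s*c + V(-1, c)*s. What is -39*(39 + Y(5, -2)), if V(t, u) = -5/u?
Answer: -1677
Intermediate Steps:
Y(c, s) = -c*s/2 + 5*s/(2*c) (Y(c, s) = -(s*c + (-5/c)*s)/2 = -(c*s - 5*s/c)/2 = -c*s/2 + 5*s/(2*c))
-39*(39 + Y(5, -2)) = -39*(39 + (½)*(-2)*(5 - 1*5²)/5) = -39*(39 + (½)*(-2)*(⅕)*(5 - 1*25)) = -39*(39 + (½)*(-2)*(⅕)*(5 - 25)) = -39*(39 + (½)*(-2)*(⅕)*(-20)) = -39*(39 + 4) = -39*43 = -1677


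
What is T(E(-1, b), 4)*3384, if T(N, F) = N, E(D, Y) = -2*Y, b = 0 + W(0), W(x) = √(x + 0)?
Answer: 0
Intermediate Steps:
W(x) = √x
b = 0 (b = 0 + √0 = 0 + 0 = 0)
T(E(-1, b), 4)*3384 = -2*0*3384 = 0*3384 = 0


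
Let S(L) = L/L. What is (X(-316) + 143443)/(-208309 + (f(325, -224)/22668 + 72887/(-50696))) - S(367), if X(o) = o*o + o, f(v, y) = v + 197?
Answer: -43217998327515/19948793536163 ≈ -2.1664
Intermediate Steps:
f(v, y) = 197 + v
X(o) = o + o**2 (X(o) = o**2 + o = o + o**2)
S(L) = 1
(X(-316) + 143443)/(-208309 + (f(325, -224)/22668 + 72887/(-50696))) - S(367) = (-316*(1 - 316) + 143443)/(-208309 + ((197 + 325)/22668 + 72887/(-50696))) - 1*1 = (-316*(-315) + 143443)/(-208309 + (522*(1/22668) + 72887*(-1/50696))) - 1 = (99540 + 143443)/(-208309 + (87/3778 - 72887/50696)) - 1 = 242983/(-208309 - 135478267/95764744) - 1 = 242983/(-19948793536163/95764744) - 1 = 242983*(-95764744/19948793536163) - 1 = -23269204791352/19948793536163 - 1 = -43217998327515/19948793536163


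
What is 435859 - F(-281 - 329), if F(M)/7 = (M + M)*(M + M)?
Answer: -9982941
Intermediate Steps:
F(M) = 28*M² (F(M) = 7*((M + M)*(M + M)) = 7*((2*M)*(2*M)) = 7*(4*M²) = 28*M²)
435859 - F(-281 - 329) = 435859 - 28*(-281 - 329)² = 435859 - 28*(-610)² = 435859 - 28*372100 = 435859 - 1*10418800 = 435859 - 10418800 = -9982941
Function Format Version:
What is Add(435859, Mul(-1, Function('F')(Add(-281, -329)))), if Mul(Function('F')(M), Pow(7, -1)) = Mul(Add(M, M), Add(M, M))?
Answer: -9982941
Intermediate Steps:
Function('F')(M) = Mul(28, Pow(M, 2)) (Function('F')(M) = Mul(7, Mul(Add(M, M), Add(M, M))) = Mul(7, Mul(Mul(2, M), Mul(2, M))) = Mul(7, Mul(4, Pow(M, 2))) = Mul(28, Pow(M, 2)))
Add(435859, Mul(-1, Function('F')(Add(-281, -329)))) = Add(435859, Mul(-1, Mul(28, Pow(Add(-281, -329), 2)))) = Add(435859, Mul(-1, Mul(28, Pow(-610, 2)))) = Add(435859, Mul(-1, Mul(28, 372100))) = Add(435859, Mul(-1, 10418800)) = Add(435859, -10418800) = -9982941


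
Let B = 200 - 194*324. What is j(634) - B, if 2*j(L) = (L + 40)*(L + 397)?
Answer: 410103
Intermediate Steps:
j(L) = (40 + L)*(397 + L)/2 (j(L) = ((L + 40)*(L + 397))/2 = ((40 + L)*(397 + L))/2 = (40 + L)*(397 + L)/2)
B = -62656 (B = 200 - 62856 = -62656)
j(634) - B = (7940 + (½)*634² + (437/2)*634) - 1*(-62656) = (7940 + (½)*401956 + 138529) + 62656 = (7940 + 200978 + 138529) + 62656 = 347447 + 62656 = 410103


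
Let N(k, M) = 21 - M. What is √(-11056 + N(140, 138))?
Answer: I*√11173 ≈ 105.7*I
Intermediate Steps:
√(-11056 + N(140, 138)) = √(-11056 + (21 - 1*138)) = √(-11056 + (21 - 138)) = √(-11056 - 117) = √(-11173) = I*√11173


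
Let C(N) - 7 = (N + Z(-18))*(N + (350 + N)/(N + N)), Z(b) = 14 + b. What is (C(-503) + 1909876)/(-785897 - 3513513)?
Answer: -2177815853/4325206460 ≈ -0.50352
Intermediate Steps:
C(N) = 7 + (-4 + N)*(N + (350 + N)/(2*N)) (C(N) = 7 + (N + (14 - 18))*(N + (350 + N)/(N + N)) = 7 + (N - 4)*(N + (350 + N)/((2*N))) = 7 + (-4 + N)*(N + (350 + N)*(1/(2*N))) = 7 + (-4 + N)*(N + (350 + N)/(2*N)))
(C(-503) + 1909876)/(-785897 - 3513513) = ((180 + (-503)² - 700/(-503) - 7/2*(-503)) + 1909876)/(-785897 - 3513513) = ((180 + 253009 - 700*(-1/503) + 3521/2) + 1909876)/(-4299410) = ((180 + 253009 + 700/503 + 3521/2) + 1909876)*(-1/4299410) = (256480597/1006 + 1909876)*(-1/4299410) = (2177815853/1006)*(-1/4299410) = -2177815853/4325206460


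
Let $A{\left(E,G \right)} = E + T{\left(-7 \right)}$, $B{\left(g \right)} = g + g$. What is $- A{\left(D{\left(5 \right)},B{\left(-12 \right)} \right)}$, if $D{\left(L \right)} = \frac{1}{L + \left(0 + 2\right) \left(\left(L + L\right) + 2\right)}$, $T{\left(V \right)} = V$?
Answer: $\frac{202}{29} \approx 6.9655$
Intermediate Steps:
$D{\left(L \right)} = \frac{1}{4 + 5 L}$ ($D{\left(L \right)} = \frac{1}{L + 2 \left(2 L + 2\right)} = \frac{1}{L + 2 \left(2 + 2 L\right)} = \frac{1}{L + \left(4 + 4 L\right)} = \frac{1}{4 + 5 L}$)
$B{\left(g \right)} = 2 g$
$A{\left(E,G \right)} = -7 + E$ ($A{\left(E,G \right)} = E - 7 = -7 + E$)
$- A{\left(D{\left(5 \right)},B{\left(-12 \right)} \right)} = - (-7 + \frac{1}{4 + 5 \cdot 5}) = - (-7 + \frac{1}{4 + 25}) = - (-7 + \frac{1}{29}) = \left(-1\right) \left(- \frac{202}{29}\right) = \frac{202}{29}$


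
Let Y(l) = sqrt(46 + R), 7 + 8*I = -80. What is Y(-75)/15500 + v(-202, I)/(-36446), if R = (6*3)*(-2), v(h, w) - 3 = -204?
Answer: 201/36446 + sqrt(10)/15500 ≈ 0.0057190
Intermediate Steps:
I = -87/8 (I = -7/8 + (1/8)*(-80) = -7/8 - 10 = -87/8 ≈ -10.875)
v(h, w) = -201 (v(h, w) = 3 - 204 = -201)
R = -36 (R = 18*(-2) = -36)
Y(l) = sqrt(10) (Y(l) = sqrt(46 - 36) = sqrt(10))
Y(-75)/15500 + v(-202, I)/(-36446) = sqrt(10)/15500 - 201/(-36446) = sqrt(10)*(1/15500) - 201*(-1/36446) = sqrt(10)/15500 + 201/36446 = 201/36446 + sqrt(10)/15500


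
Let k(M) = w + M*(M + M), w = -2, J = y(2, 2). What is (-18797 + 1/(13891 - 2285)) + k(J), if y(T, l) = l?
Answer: -218088345/11606 ≈ -18791.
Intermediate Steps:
J = 2
k(M) = -2 + 2*M² (k(M) = -2 + M*(M + M) = -2 + M*(2*M) = -2 + 2*M²)
(-18797 + 1/(13891 - 2285)) + k(J) = (-18797 + 1/(13891 - 2285)) + (-2 + 2*2²) = (-18797 + 1/11606) + (-2 + 2*4) = (-18797 + 1/11606) + (-2 + 8) = -218157981/11606 + 6 = -218088345/11606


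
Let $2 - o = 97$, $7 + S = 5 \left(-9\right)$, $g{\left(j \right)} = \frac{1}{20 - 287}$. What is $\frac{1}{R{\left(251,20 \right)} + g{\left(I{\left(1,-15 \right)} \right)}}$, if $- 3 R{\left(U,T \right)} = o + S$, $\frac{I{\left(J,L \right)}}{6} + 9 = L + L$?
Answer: $\frac{267}{13082} \approx 0.02041$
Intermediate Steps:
$I{\left(J,L \right)} = -54 + 12 L$ ($I{\left(J,L \right)} = -54 + 6 \left(L + L\right) = -54 + 6 \cdot 2 L = -54 + 12 L$)
$g{\left(j \right)} = - \frac{1}{267}$ ($g{\left(j \right)} = \frac{1}{-267} = - \frac{1}{267}$)
$S = -52$ ($S = -7 + 5 \left(-9\right) = -7 - 45 = -52$)
$o = -95$ ($o = 2 - 97 = -95$)
$R{\left(U,T \right)} = 49$ ($R{\left(U,T \right)} = - \frac{-95 - 52}{3} = \left(- \frac{1}{3}\right) \left(-147\right) = 49$)
$\frac{1}{R{\left(251,20 \right)} + g{\left(I{\left(1,-15 \right)} \right)}} = \frac{1}{49 - \frac{1}{267}} = \frac{1}{\frac{13082}{267}} = \frac{267}{13082}$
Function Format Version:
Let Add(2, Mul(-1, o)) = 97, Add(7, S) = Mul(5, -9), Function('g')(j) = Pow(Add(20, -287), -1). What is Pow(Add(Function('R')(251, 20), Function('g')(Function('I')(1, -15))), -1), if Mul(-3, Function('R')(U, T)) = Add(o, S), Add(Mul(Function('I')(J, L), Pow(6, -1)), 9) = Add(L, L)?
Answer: Rational(267, 13082) ≈ 0.020410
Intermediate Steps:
Function('I')(J, L) = Add(-54, Mul(12, L)) (Function('I')(J, L) = Add(-54, Mul(6, Add(L, L))) = Add(-54, Mul(6, Mul(2, L))) = Add(-54, Mul(12, L)))
Function('g')(j) = Rational(-1, 267) (Function('g')(j) = Pow(-267, -1) = Rational(-1, 267))
S = -52 (S = Add(-7, Mul(5, -9)) = Add(-7, -45) = -52)
o = -95 (o = Add(2, Mul(-1, 97)) = Add(2, -97) = -95)
Function('R')(U, T) = 49 (Function('R')(U, T) = Mul(Rational(-1, 3), Add(-95, -52)) = Mul(Rational(-1, 3), -147) = 49)
Pow(Add(Function('R')(251, 20), Function('g')(Function('I')(1, -15))), -1) = Pow(Add(49, Rational(-1, 267)), -1) = Pow(Rational(13082, 267), -1) = Rational(267, 13082)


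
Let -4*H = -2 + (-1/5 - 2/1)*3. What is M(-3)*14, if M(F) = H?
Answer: 301/10 ≈ 30.100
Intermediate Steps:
H = 43/20 (H = -(-2 + (-1/5 - 2/1)*3)/4 = -(-2 + (-1*1/5 - 2*1)*3)/4 = -(-2 + (-1/5 - 2)*3)/4 = -(-2 - 11/5*3)/4 = -(-2 - 33/5)/4 = -1/4*(-43/5) = 43/20 ≈ 2.1500)
M(F) = 43/20
M(-3)*14 = (43/20)*14 = 301/10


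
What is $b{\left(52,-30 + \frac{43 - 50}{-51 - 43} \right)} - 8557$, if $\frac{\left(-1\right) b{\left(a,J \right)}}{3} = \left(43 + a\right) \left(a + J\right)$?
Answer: $- \frac{1395733}{94} \approx -14848.0$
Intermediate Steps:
$b{\left(a,J \right)} = - 3 \left(43 + a\right) \left(J + a\right)$ ($b{\left(a,J \right)} = - 3 \left(43 + a\right) \left(a + J\right) = - 3 \left(43 + a\right) \left(J + a\right)$)
$b{\left(52,-30 + \frac{43 - 50}{-51 - 43} \right)} - 8557 = \left(- 129 \left(-30 + \frac{43 - 50}{-51 - 43}\right) - 6708 - 3 \cdot 52^{2} - 3 \left(-30 + \frac{43 - 50}{-51 - 43}\right) 52\right) - 8557 = \left(- 129 \left(-30 - \frac{7}{-94}\right) - 6708 - 8112 - 3 \left(-30 - \frac{7}{-94}\right) 52\right) - 8557 = \left(- 129 \left(-30 - - \frac{7}{94}\right) - 6708 - 8112 - 3 \left(-30 - - \frac{7}{94}\right) 52\right) - 8557 = \left(- 129 \left(-30 + \frac{7}{94}\right) - 6708 - 8112 - 3 \left(-30 + \frac{7}{94}\right) 52\right) - 8557 = \left(\left(-129\right) \left(- \frac{2813}{94}\right) - 6708 - 8112 - \left(- \frac{8439}{94}\right) 52\right) - 8557 = \left(\frac{362877}{94} - 6708 - 8112 + \frac{219414}{47}\right) - 8557 = - \frac{591375}{94} - 8557 = - \frac{1395733}{94}$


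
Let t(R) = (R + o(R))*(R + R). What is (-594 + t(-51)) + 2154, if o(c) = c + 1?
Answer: 11862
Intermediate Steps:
o(c) = 1 + c
t(R) = 2*R*(1 + 2*R) (t(R) = (R + (1 + R))*(R + R) = (1 + 2*R)*(2*R) = 2*R*(1 + 2*R))
(-594 + t(-51)) + 2154 = (-594 + 2*(-51)*(1 + 2*(-51))) + 2154 = (-594 + 2*(-51)*(1 - 102)) + 2154 = (-594 + 2*(-51)*(-101)) + 2154 = (-594 + 10302) + 2154 = 9708 + 2154 = 11862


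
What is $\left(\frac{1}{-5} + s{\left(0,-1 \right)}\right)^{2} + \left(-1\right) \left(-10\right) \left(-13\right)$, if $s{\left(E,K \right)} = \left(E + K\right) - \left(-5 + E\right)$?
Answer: $- \frac{2889}{25} \approx -115.56$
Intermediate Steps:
$s{\left(E,K \right)} = 5 + K$
$\left(\frac{1}{-5} + s{\left(0,-1 \right)}\right)^{2} + \left(-1\right) \left(-10\right) \left(-13\right) = \left(\frac{1}{-5} + \left(5 - 1\right)\right)^{2} + \left(-1\right) \left(-10\right) \left(-13\right) = \left(- \frac{1}{5} + 4\right)^{2} + 10 \left(-13\right) = \left(\frac{19}{5}\right)^{2} - 130 = \frac{361}{25} - 130 = - \frac{2889}{25}$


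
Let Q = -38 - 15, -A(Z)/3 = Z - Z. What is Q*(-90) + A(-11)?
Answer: 4770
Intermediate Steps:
A(Z) = 0 (A(Z) = -3*(Z - Z) = -3*0 = 0)
Q = -53
Q*(-90) + A(-11) = -53*(-90) + 0 = 4770 + 0 = 4770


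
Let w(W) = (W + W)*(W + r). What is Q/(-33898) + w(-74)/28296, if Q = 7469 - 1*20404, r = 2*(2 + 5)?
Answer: 27792625/39965742 ≈ 0.69541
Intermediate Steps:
r = 14 (r = 2*7 = 14)
Q = -12935 (Q = 7469 - 20404 = -12935)
w(W) = 2*W*(14 + W) (w(W) = (W + W)*(W + 14) = (2*W)*(14 + W) = 2*W*(14 + W))
Q/(-33898) + w(-74)/28296 = -12935/(-33898) + (2*(-74)*(14 - 74))/28296 = -12935*(-1/33898) + (2*(-74)*(-60))*(1/28296) = 12935/33898 + 8880*(1/28296) = 12935/33898 + 370/1179 = 27792625/39965742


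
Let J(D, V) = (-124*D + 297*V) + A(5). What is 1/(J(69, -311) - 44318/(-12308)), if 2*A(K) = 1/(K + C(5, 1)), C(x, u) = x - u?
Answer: -27693/2794759385 ≈ -9.9089e-6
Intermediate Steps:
A(K) = 1/(2*(4 + K)) (A(K) = 1/(2*(K + (5 - 1*1))) = 1/(2*(K + (5 - 1))) = 1/(2*(K + 4)) = 1/(2*(4 + K)))
J(D, V) = 1/18 - 124*D + 297*V (J(D, V) = (-124*D + 297*V) + 1/(2*(4 + 5)) = (-124*D + 297*V) + (1/2)/9 = (-124*D + 297*V) + (1/2)*(1/9) = (-124*D + 297*V) + 1/18 = 1/18 - 124*D + 297*V)
1/(J(69, -311) - 44318/(-12308)) = 1/((1/18 - 124*69 + 297*(-311)) - 44318/(-12308)) = 1/((1/18 - 8556 - 92367) - 44318*(-1/12308)) = 1/(-1816613/18 + 22159/6154) = 1/(-2794759385/27693) = -27693/2794759385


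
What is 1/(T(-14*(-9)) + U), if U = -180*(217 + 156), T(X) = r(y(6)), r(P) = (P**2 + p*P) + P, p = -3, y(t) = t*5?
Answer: -1/66300 ≈ -1.5083e-5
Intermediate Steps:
y(t) = 5*t
r(P) = P**2 - 2*P (r(P) = (P**2 - 3*P) + P = P**2 - 2*P)
T(X) = 840 (T(X) = (5*6)*(-2 + 5*6) = 30*(-2 + 30) = 30*28 = 840)
U = -67140 (U = -180*373 = -67140)
1/(T(-14*(-9)) + U) = 1/(840 - 67140) = 1/(-66300) = -1/66300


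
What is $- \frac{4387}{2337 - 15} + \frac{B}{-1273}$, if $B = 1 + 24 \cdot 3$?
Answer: $- \frac{5754157}{2955906} \approx -1.9467$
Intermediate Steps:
$B = 73$ ($B = 1 + 72 = 73$)
$- \frac{4387}{2337 - 15} + \frac{B}{-1273} = - \frac{4387}{2337 - 15} + \frac{73}{-1273} = - \frac{4387}{2322} + 73 \left(- \frac{1}{1273}\right) = \left(-4387\right) \frac{1}{2322} - \frac{73}{1273} = - \frac{4387}{2322} - \frac{73}{1273} = - \frac{5754157}{2955906}$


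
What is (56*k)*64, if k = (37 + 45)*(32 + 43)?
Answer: 22041600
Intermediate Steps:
k = 6150 (k = 82*75 = 6150)
(56*k)*64 = (56*6150)*64 = 344400*64 = 22041600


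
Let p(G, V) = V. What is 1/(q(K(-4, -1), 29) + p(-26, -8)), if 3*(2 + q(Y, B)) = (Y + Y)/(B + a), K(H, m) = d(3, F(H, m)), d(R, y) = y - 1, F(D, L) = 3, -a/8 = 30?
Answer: -633/6334 ≈ -0.099937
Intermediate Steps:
a = -240 (a = -8*30 = -240)
d(R, y) = -1 + y
K(H, m) = 2 (K(H, m) = -1 + 3 = 2)
q(Y, B) = -2 + 2*Y/(3*(-240 + B)) (q(Y, B) = -2 + ((Y + Y)/(B - 240))/3 = -2 + ((2*Y)/(-240 + B))/3 = -2 + (2*Y/(-240 + B))/3 = -2 + 2*Y/(3*(-240 + B)))
1/(q(K(-4, -1), 29) + p(-26, -8)) = 1/(2*(720 + 2 - 3*29)/(3*(-240 + 29)) - 8) = 1/((⅔)*(720 + 2 - 87)/(-211) - 8) = 1/((⅔)*(-1/211)*635 - 8) = 1/(-1270/633 - 8) = 1/(-6334/633) = -633/6334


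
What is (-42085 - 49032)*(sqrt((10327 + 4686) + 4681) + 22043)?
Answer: -2008492031 - 91117*sqrt(19694) ≈ -2.0213e+9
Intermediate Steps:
(-42085 - 49032)*(sqrt((10327 + 4686) + 4681) + 22043) = -91117*(sqrt(15013 + 4681) + 22043) = -91117*(sqrt(19694) + 22043) = -91117*(22043 + sqrt(19694)) = -2008492031 - 91117*sqrt(19694)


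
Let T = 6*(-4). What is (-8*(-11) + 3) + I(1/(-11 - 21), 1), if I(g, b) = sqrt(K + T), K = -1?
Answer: 91 + 5*I ≈ 91.0 + 5.0*I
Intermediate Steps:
T = -24
I(g, b) = 5*I (I(g, b) = sqrt(-1 - 24) = sqrt(-25) = 5*I)
(-8*(-11) + 3) + I(1/(-11 - 21), 1) = (-8*(-11) + 3) + 5*I = (88 + 3) + 5*I = 91 + 5*I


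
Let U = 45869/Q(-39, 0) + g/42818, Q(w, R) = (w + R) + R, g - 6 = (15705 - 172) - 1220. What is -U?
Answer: 1963460401/1669902 ≈ 1175.8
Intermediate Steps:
g = 14319 (g = 6 + ((15705 - 172) - 1220) = 6 + (15533 - 1220) = 6 + 14313 = 14319)
Q(w, R) = w + 2*R (Q(w, R) = (R + w) + R = w + 2*R)
U = -1963460401/1669902 (U = 45869/(-39 + 2*0) + 14319/42818 = 45869/(-39 + 0) + 14319*(1/42818) = 45869/(-39) + 14319/42818 = 45869*(-1/39) + 14319/42818 = -45869/39 + 14319/42818 = -1963460401/1669902 ≈ -1175.8)
-U = -1*(-1963460401/1669902) = 1963460401/1669902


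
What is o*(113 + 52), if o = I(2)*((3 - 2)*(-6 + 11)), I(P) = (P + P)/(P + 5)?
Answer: 3300/7 ≈ 471.43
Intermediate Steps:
I(P) = 2*P/(5 + P) (I(P) = (2*P)/(5 + P) = 2*P/(5 + P))
o = 20/7 (o = (2*2/(5 + 2))*((3 - 2)*(-6 + 11)) = (2*2/7)*(1*5) = (2*2*(1/7))*5 = (4/7)*5 = 20/7 ≈ 2.8571)
o*(113 + 52) = 20*(113 + 52)/7 = (20/7)*165 = 3300/7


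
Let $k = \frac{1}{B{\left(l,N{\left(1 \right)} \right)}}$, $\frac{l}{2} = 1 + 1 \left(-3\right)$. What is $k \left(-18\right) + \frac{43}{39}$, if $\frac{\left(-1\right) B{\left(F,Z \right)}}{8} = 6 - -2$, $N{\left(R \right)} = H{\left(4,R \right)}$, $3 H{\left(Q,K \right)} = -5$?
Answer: $\frac{1727}{1248} \approx 1.3838$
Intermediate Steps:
$H{\left(Q,K \right)} = - \frac{5}{3}$ ($H{\left(Q,K \right)} = \frac{1}{3} \left(-5\right) = - \frac{5}{3}$)
$N{\left(R \right)} = - \frac{5}{3}$
$l = -4$ ($l = 2 \left(1 + 1 \left(-3\right)\right) = 2 \left(1 - 3\right) = 2 \left(-2\right) = -4$)
$B{\left(F,Z \right)} = -64$ ($B{\left(F,Z \right)} = - 8 \left(6 - -2\right) = - 8 \left(6 + 2\right) = \left(-8\right) 8 = -64$)
$k = - \frac{1}{64}$ ($k = \frac{1}{-64} = - \frac{1}{64} \approx -0.015625$)
$k \left(-18\right) + \frac{43}{39} = \left(- \frac{1}{64}\right) \left(-18\right) + \frac{43}{39} = \frac{9}{32} + 43 \cdot \frac{1}{39} = \frac{9}{32} + \frac{43}{39} = \frac{1727}{1248}$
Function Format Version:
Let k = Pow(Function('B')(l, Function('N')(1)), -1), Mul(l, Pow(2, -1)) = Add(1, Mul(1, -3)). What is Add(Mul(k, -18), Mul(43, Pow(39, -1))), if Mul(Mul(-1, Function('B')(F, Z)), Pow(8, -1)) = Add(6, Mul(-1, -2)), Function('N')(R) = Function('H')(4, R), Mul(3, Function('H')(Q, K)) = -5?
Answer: Rational(1727, 1248) ≈ 1.3838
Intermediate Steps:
Function('H')(Q, K) = Rational(-5, 3) (Function('H')(Q, K) = Mul(Rational(1, 3), -5) = Rational(-5, 3))
Function('N')(R) = Rational(-5, 3)
l = -4 (l = Mul(2, Add(1, Mul(1, -3))) = Mul(2, Add(1, -3)) = Mul(2, -2) = -4)
Function('B')(F, Z) = -64 (Function('B')(F, Z) = Mul(-8, Add(6, Mul(-1, -2))) = Mul(-8, Add(6, 2)) = Mul(-8, 8) = -64)
k = Rational(-1, 64) (k = Pow(-64, -1) = Rational(-1, 64) ≈ -0.015625)
Add(Mul(k, -18), Mul(43, Pow(39, -1))) = Add(Mul(Rational(-1, 64), -18), Mul(43, Pow(39, -1))) = Add(Rational(9, 32), Mul(43, Rational(1, 39))) = Add(Rational(9, 32), Rational(43, 39)) = Rational(1727, 1248)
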